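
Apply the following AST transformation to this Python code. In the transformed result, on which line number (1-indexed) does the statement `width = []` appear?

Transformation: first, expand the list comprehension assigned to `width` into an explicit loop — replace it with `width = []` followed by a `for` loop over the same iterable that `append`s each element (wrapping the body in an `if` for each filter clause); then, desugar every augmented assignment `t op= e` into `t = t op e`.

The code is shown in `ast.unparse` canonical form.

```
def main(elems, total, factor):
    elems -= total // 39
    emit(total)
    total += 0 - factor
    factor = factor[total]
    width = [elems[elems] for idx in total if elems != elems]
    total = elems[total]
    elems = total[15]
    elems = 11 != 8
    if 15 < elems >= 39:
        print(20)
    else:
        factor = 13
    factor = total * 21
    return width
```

6

Transformed code:
def main(elems, total, factor):
    elems = elems - total // 39
    emit(total)
    total = total + (0 - factor)
    factor = factor[total]
    width = []
    for idx in total:
        if elems != elems:
            width.append(elems[elems])
    total = elems[total]
    elems = total[15]
    elems = 11 != 8
    if 15 < elems >= 39:
        print(20)
    else:
        factor = 13
    factor = total * 21
    return width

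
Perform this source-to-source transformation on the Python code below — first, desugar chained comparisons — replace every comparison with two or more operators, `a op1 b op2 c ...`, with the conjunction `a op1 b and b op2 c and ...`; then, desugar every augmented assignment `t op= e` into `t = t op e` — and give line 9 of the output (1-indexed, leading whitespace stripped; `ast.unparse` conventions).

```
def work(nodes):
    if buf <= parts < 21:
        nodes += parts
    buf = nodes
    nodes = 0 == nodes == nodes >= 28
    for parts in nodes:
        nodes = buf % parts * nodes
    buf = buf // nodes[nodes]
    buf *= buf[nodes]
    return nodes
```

buf = buf * buf[nodes]

Transformed code:
def work(nodes):
    if buf <= parts and parts < 21:
        nodes = nodes + parts
    buf = nodes
    nodes = 0 == nodes and nodes == nodes and (nodes >= 28)
    for parts in nodes:
        nodes = buf % parts * nodes
    buf = buf // nodes[nodes]
    buf = buf * buf[nodes]
    return nodes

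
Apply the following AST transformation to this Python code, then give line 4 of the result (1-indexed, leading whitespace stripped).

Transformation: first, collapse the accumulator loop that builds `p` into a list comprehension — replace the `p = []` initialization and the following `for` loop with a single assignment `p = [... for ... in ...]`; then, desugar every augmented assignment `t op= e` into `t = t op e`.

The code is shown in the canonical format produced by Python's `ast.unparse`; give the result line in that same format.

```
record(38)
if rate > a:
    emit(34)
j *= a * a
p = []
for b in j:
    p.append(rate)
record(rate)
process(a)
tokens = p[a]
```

Transformed code:
record(38)
if rate > a:
    emit(34)
j = j * (a * a)
p = [rate for b in j]
record(rate)
process(a)
tokens = p[a]

j = j * (a * a)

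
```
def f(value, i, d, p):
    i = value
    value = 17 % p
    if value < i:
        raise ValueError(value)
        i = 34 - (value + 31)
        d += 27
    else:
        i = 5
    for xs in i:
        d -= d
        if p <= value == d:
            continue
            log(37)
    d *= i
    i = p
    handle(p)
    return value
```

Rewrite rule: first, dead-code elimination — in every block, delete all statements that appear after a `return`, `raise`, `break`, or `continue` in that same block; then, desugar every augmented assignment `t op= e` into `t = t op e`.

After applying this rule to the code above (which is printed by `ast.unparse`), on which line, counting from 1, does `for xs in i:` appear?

Transformed code:
def f(value, i, d, p):
    i = value
    value = 17 % p
    if value < i:
        raise ValueError(value)
    else:
        i = 5
    for xs in i:
        d = d - d
        if p <= value == d:
            continue
    d = d * i
    i = p
    handle(p)
    return value

8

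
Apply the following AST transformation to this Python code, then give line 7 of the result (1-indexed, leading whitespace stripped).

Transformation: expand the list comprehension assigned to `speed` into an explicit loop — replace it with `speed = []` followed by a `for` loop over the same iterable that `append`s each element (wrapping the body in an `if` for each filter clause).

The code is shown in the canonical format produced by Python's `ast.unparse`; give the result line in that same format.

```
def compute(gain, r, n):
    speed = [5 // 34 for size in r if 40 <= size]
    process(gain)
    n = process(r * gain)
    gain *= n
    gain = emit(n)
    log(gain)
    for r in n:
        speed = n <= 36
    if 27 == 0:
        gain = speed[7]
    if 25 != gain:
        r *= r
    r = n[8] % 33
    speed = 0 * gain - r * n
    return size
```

Transformed code:
def compute(gain, r, n):
    speed = []
    for size in r:
        if 40 <= size:
            speed.append(5 // 34)
    process(gain)
    n = process(r * gain)
    gain *= n
    gain = emit(n)
    log(gain)
    for r in n:
        speed = n <= 36
    if 27 == 0:
        gain = speed[7]
    if 25 != gain:
        r *= r
    r = n[8] % 33
    speed = 0 * gain - r * n
    return size

n = process(r * gain)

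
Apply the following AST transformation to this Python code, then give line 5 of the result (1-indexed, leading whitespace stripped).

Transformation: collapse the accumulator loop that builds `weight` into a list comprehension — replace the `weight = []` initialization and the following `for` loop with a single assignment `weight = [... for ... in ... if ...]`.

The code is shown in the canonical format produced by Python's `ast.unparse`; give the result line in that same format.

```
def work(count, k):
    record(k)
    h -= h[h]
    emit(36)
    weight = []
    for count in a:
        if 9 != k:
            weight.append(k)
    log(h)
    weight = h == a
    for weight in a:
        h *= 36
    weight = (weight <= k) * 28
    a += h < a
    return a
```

weight = [k for count in a if 9 != k]

Transformed code:
def work(count, k):
    record(k)
    h -= h[h]
    emit(36)
    weight = [k for count in a if 9 != k]
    log(h)
    weight = h == a
    for weight in a:
        h *= 36
    weight = (weight <= k) * 28
    a += h < a
    return a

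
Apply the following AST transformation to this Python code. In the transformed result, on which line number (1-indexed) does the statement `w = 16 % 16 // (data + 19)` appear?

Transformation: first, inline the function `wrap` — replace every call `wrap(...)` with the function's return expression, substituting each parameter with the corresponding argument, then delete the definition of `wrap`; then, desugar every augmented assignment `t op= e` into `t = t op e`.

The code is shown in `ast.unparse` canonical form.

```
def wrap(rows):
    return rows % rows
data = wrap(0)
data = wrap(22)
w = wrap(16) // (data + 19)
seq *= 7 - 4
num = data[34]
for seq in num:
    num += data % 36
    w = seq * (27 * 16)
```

3

Transformed code:
data = 0 % 0
data = 22 % 22
w = 16 % 16 // (data + 19)
seq = seq * (7 - 4)
num = data[34]
for seq in num:
    num = num + data % 36
    w = seq * (27 * 16)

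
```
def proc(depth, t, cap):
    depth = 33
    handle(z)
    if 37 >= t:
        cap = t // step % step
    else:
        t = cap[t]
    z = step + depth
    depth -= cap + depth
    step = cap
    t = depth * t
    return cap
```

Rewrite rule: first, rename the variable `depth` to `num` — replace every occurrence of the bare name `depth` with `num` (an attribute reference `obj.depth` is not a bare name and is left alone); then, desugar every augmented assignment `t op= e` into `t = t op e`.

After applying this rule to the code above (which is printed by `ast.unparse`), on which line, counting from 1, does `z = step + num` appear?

Transformed code:
def proc(num, t, cap):
    num = 33
    handle(z)
    if 37 >= t:
        cap = t // step % step
    else:
        t = cap[t]
    z = step + num
    num = num - (cap + num)
    step = cap
    t = num * t
    return cap

8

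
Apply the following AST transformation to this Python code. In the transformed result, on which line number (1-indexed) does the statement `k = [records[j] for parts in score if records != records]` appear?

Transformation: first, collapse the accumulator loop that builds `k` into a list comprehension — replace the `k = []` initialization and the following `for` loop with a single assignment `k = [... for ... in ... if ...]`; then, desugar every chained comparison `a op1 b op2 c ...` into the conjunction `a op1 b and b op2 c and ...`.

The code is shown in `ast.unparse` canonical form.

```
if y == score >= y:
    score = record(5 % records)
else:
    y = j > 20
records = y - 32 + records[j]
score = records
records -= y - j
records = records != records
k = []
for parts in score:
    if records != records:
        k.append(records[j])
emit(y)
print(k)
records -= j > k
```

Transformed code:
if y == score and score >= y:
    score = record(5 % records)
else:
    y = j > 20
records = y - 32 + records[j]
score = records
records -= y - j
records = records != records
k = [records[j] for parts in score if records != records]
emit(y)
print(k)
records -= j > k

9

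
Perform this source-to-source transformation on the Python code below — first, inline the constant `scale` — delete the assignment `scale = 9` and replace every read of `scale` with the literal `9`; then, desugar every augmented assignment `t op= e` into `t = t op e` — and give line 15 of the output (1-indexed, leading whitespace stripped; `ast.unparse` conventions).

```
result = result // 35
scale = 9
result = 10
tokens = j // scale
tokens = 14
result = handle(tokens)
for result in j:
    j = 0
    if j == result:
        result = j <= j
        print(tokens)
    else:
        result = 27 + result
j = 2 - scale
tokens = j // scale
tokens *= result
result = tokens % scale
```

Transformed code:
result = result // 35
result = 10
tokens = j // 9
tokens = 14
result = handle(tokens)
for result in j:
    j = 0
    if j == result:
        result = j <= j
        print(tokens)
    else:
        result = 27 + result
j = 2 - 9
tokens = j // 9
tokens = tokens * result
result = tokens % 9

tokens = tokens * result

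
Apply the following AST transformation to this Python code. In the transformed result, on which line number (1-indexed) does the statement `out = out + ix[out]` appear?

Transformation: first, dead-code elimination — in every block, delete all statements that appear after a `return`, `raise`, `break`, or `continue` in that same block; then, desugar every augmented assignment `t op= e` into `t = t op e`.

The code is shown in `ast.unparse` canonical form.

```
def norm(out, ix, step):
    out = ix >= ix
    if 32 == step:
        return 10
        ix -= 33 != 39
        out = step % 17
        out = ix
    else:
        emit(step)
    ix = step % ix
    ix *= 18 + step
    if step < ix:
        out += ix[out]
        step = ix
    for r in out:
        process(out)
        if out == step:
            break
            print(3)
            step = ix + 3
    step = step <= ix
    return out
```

Transformed code:
def norm(out, ix, step):
    out = ix >= ix
    if 32 == step:
        return 10
    else:
        emit(step)
    ix = step % ix
    ix = ix * (18 + step)
    if step < ix:
        out = out + ix[out]
        step = ix
    for r in out:
        process(out)
        if out == step:
            break
    step = step <= ix
    return out

10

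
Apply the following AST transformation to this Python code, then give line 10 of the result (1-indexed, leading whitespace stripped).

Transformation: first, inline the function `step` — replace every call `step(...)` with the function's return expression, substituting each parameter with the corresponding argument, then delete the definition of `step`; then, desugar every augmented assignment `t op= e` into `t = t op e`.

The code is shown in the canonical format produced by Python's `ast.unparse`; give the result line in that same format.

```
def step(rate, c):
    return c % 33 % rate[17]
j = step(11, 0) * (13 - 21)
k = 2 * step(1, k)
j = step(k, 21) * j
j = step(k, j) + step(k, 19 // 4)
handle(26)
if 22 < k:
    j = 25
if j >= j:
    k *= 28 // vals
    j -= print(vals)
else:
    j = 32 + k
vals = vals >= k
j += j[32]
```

j = j - print(vals)

Transformed code:
j = 0 % 33 % 11[17] * (13 - 21)
k = 2 * (k % 33 % 1[17])
j = 21 % 33 % k[17] * j
j = j % 33 % k[17] + 19 // 4 % 33 % k[17]
handle(26)
if 22 < k:
    j = 25
if j >= j:
    k = k * (28 // vals)
    j = j - print(vals)
else:
    j = 32 + k
vals = vals >= k
j = j + j[32]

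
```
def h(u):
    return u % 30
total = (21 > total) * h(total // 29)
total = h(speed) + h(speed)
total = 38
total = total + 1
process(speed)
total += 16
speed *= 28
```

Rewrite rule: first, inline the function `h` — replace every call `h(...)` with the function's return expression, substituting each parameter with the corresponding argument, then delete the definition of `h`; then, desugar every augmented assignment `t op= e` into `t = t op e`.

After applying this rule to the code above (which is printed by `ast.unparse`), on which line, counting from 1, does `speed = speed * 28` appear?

7

Transformed code:
total = (21 > total) * (total // 29 % 30)
total = speed % 30 + speed % 30
total = 38
total = total + 1
process(speed)
total = total + 16
speed = speed * 28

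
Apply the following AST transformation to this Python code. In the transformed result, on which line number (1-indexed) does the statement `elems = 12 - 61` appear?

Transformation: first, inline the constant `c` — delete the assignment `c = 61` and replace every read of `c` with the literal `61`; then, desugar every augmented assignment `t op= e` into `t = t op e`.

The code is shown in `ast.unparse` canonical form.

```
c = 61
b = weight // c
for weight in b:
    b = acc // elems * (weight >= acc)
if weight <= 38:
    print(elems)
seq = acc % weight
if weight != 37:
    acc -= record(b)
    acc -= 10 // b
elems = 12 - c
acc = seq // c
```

Transformed code:
b = weight // 61
for weight in b:
    b = acc // elems * (weight >= acc)
if weight <= 38:
    print(elems)
seq = acc % weight
if weight != 37:
    acc = acc - record(b)
    acc = acc - 10 // b
elems = 12 - 61
acc = seq // 61

10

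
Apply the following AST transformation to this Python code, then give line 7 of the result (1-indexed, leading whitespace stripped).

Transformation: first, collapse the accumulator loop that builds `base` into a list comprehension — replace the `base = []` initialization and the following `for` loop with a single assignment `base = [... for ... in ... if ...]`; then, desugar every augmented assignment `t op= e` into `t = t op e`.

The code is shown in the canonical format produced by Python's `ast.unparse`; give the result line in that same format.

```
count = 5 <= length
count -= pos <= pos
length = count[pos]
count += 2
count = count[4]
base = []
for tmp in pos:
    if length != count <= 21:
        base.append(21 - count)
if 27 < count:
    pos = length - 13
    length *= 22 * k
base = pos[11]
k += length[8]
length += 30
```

if 27 < count:

Transformed code:
count = 5 <= length
count = count - (pos <= pos)
length = count[pos]
count = count + 2
count = count[4]
base = [21 - count for tmp in pos if length != count <= 21]
if 27 < count:
    pos = length - 13
    length = length * (22 * k)
base = pos[11]
k = k + length[8]
length = length + 30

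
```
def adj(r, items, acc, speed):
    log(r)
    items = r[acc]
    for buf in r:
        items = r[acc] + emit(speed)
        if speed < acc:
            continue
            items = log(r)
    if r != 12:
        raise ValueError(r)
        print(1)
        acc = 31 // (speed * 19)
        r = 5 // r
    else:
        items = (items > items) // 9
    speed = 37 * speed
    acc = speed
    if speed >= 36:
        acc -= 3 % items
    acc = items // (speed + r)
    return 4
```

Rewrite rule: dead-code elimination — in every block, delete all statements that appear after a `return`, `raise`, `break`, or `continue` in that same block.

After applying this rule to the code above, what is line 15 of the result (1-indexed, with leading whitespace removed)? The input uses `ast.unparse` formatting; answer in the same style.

acc -= 3 % items

Transformed code:
def adj(r, items, acc, speed):
    log(r)
    items = r[acc]
    for buf in r:
        items = r[acc] + emit(speed)
        if speed < acc:
            continue
    if r != 12:
        raise ValueError(r)
    else:
        items = (items > items) // 9
    speed = 37 * speed
    acc = speed
    if speed >= 36:
        acc -= 3 % items
    acc = items // (speed + r)
    return 4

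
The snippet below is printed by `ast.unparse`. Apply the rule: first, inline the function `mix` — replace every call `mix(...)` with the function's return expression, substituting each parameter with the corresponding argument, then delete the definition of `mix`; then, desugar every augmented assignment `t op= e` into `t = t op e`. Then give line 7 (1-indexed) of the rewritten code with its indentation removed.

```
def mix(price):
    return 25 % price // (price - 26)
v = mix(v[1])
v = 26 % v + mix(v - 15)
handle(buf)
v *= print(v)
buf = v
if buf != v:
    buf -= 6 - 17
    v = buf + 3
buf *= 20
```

buf = buf - (6 - 17)

Transformed code:
v = 25 % v[1] // (v[1] - 26)
v = 26 % v + 25 % (v - 15) // (v - 15 - 26)
handle(buf)
v = v * print(v)
buf = v
if buf != v:
    buf = buf - (6 - 17)
    v = buf + 3
buf = buf * 20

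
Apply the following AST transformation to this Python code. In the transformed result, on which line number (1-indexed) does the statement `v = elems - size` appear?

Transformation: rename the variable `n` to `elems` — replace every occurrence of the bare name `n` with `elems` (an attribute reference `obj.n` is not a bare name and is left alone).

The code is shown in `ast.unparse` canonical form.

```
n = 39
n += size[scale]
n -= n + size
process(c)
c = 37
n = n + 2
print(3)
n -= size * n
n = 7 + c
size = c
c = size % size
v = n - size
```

12

Transformed code:
elems = 39
elems += size[scale]
elems -= elems + size
process(c)
c = 37
elems = elems + 2
print(3)
elems -= size * elems
elems = 7 + c
size = c
c = size % size
v = elems - size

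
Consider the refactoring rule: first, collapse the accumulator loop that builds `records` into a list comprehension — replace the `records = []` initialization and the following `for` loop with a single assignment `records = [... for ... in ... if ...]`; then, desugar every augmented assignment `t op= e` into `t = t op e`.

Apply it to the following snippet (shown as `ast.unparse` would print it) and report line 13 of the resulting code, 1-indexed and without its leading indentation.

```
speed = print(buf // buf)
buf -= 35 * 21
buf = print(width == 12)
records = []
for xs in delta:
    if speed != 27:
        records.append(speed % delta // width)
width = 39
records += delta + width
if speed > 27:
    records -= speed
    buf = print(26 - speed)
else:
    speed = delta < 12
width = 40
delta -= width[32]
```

delta = delta - width[32]

Transformed code:
speed = print(buf // buf)
buf = buf - 35 * 21
buf = print(width == 12)
records = [speed % delta // width for xs in delta if speed != 27]
width = 39
records = records + (delta + width)
if speed > 27:
    records = records - speed
    buf = print(26 - speed)
else:
    speed = delta < 12
width = 40
delta = delta - width[32]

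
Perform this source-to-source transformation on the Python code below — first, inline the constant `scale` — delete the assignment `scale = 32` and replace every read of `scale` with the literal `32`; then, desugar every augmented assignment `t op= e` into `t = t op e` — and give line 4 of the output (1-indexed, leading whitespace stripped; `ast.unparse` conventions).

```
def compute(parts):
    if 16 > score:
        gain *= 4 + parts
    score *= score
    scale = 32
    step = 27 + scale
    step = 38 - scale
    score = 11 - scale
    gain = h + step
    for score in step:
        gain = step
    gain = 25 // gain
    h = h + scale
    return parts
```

Transformed code:
def compute(parts):
    if 16 > score:
        gain = gain * (4 + parts)
    score = score * score
    step = 27 + 32
    step = 38 - 32
    score = 11 - 32
    gain = h + step
    for score in step:
        gain = step
    gain = 25 // gain
    h = h + 32
    return parts

score = score * score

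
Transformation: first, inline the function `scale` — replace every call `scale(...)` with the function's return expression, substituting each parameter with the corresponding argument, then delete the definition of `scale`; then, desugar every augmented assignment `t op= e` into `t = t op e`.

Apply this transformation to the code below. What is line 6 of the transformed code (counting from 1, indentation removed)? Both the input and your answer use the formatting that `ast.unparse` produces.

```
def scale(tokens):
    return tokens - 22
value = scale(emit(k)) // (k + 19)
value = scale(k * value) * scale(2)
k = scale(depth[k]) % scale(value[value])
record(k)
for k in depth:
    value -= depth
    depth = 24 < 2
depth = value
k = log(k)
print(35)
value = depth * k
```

value = value - depth

Transformed code:
value = (emit(k) - 22) // (k + 19)
value = (k * value - 22) * (2 - 22)
k = (depth[k] - 22) % (value[value] - 22)
record(k)
for k in depth:
    value = value - depth
    depth = 24 < 2
depth = value
k = log(k)
print(35)
value = depth * k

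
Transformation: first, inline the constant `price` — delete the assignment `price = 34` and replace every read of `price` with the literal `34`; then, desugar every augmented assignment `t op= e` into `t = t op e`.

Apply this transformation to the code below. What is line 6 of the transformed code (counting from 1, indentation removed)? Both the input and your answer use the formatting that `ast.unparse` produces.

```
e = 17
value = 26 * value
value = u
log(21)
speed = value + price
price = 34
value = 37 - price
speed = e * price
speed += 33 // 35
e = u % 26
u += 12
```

Transformed code:
e = 17
value = 26 * value
value = u
log(21)
speed = value + 34
value = 37 - 34
speed = e * 34
speed = speed + 33 // 35
e = u % 26
u = u + 12

value = 37 - 34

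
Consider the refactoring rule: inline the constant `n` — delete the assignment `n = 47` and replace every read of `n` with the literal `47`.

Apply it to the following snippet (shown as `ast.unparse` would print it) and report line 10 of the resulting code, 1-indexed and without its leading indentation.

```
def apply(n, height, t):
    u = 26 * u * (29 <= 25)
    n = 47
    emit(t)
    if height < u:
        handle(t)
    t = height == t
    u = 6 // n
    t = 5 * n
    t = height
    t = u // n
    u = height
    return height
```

t = u // 47

Transformed code:
def apply(n, height, t):
    u = 26 * u * (29 <= 25)
    emit(t)
    if height < u:
        handle(t)
    t = height == t
    u = 6 // 47
    t = 5 * 47
    t = height
    t = u // 47
    u = height
    return height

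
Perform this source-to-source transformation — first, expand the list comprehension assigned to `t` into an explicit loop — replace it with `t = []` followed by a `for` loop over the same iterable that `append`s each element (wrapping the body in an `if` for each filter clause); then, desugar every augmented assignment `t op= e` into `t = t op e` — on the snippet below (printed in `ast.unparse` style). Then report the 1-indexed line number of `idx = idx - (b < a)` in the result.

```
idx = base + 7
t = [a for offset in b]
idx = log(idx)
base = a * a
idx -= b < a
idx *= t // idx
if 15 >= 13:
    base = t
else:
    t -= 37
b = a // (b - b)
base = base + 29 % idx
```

7

Transformed code:
idx = base + 7
t = []
for offset in b:
    t.append(a)
idx = log(idx)
base = a * a
idx = idx - (b < a)
idx = idx * (t // idx)
if 15 >= 13:
    base = t
else:
    t = t - 37
b = a // (b - b)
base = base + 29 % idx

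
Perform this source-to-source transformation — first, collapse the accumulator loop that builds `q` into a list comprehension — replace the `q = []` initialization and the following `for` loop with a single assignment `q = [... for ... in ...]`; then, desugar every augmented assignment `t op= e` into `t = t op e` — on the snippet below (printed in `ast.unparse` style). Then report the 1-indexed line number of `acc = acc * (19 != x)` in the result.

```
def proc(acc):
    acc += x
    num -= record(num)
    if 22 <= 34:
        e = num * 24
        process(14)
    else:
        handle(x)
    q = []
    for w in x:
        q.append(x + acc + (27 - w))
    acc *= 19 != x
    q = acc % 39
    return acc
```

10

Transformed code:
def proc(acc):
    acc = acc + x
    num = num - record(num)
    if 22 <= 34:
        e = num * 24
        process(14)
    else:
        handle(x)
    q = [x + acc + (27 - w) for w in x]
    acc = acc * (19 != x)
    q = acc % 39
    return acc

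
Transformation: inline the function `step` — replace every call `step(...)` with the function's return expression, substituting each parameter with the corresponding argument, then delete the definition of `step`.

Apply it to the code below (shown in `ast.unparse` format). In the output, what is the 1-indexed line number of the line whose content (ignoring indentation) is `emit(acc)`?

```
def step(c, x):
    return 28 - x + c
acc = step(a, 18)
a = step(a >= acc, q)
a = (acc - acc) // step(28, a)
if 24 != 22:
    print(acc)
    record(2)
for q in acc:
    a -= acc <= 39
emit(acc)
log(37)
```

9

Transformed code:
acc = 28 - 18 + a
a = 28 - q + (a >= acc)
a = (acc - acc) // (28 - a + 28)
if 24 != 22:
    print(acc)
    record(2)
for q in acc:
    a -= acc <= 39
emit(acc)
log(37)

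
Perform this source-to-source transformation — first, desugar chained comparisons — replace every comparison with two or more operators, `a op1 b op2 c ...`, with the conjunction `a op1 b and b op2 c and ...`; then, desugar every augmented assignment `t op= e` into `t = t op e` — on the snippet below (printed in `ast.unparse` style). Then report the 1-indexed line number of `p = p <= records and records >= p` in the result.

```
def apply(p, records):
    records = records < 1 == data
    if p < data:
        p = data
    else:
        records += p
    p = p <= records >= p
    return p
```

Transformed code:
def apply(p, records):
    records = records < 1 and 1 == data
    if p < data:
        p = data
    else:
        records = records + p
    p = p <= records and records >= p
    return p

7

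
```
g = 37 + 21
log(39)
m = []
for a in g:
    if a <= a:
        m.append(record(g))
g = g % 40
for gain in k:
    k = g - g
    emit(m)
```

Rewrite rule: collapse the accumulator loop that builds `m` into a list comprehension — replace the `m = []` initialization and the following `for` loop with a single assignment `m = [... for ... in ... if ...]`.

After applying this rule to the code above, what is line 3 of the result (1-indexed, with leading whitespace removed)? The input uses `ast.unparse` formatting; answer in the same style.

m = [record(g) for a in g if a <= a]

Transformed code:
g = 37 + 21
log(39)
m = [record(g) for a in g if a <= a]
g = g % 40
for gain in k:
    k = g - g
    emit(m)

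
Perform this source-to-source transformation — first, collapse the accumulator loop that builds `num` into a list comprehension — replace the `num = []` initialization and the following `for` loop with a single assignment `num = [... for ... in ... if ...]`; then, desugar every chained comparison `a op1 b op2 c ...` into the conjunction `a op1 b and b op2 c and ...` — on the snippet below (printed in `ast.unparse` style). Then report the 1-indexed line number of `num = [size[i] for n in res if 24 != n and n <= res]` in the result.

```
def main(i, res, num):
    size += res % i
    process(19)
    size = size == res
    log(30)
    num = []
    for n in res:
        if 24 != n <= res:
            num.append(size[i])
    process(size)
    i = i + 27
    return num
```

6

Transformed code:
def main(i, res, num):
    size += res % i
    process(19)
    size = size == res
    log(30)
    num = [size[i] for n in res if 24 != n and n <= res]
    process(size)
    i = i + 27
    return num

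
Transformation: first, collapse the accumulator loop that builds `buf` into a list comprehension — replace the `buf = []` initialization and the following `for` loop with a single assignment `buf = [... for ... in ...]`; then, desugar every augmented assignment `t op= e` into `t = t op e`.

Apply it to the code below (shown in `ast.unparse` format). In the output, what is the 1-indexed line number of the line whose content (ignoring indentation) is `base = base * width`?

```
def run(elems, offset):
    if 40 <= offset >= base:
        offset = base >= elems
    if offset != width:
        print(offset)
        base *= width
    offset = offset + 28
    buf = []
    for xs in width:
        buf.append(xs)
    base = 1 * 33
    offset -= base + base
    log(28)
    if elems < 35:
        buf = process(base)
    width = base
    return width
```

6

Transformed code:
def run(elems, offset):
    if 40 <= offset >= base:
        offset = base >= elems
    if offset != width:
        print(offset)
        base = base * width
    offset = offset + 28
    buf = [xs for xs in width]
    base = 1 * 33
    offset = offset - (base + base)
    log(28)
    if elems < 35:
        buf = process(base)
    width = base
    return width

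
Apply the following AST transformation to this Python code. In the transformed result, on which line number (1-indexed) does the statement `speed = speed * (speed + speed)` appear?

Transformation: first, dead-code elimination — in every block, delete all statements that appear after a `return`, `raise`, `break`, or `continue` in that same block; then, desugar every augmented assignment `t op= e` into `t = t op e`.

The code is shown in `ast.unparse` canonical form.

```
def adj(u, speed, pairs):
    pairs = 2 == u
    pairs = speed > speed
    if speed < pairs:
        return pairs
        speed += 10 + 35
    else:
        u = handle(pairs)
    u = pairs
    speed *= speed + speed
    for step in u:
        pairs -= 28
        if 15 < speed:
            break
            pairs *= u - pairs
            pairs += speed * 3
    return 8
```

Transformed code:
def adj(u, speed, pairs):
    pairs = 2 == u
    pairs = speed > speed
    if speed < pairs:
        return pairs
    else:
        u = handle(pairs)
    u = pairs
    speed = speed * (speed + speed)
    for step in u:
        pairs = pairs - 28
        if 15 < speed:
            break
    return 8

9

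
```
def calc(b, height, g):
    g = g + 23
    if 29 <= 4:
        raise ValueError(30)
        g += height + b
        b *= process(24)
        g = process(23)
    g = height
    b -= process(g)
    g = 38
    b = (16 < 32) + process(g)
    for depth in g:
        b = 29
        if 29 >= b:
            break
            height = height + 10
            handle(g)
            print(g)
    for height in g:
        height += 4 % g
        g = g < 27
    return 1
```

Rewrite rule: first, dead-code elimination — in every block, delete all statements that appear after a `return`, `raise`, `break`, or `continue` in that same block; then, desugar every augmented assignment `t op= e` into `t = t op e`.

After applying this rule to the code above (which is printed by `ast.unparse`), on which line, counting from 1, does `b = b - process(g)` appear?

6

Transformed code:
def calc(b, height, g):
    g = g + 23
    if 29 <= 4:
        raise ValueError(30)
    g = height
    b = b - process(g)
    g = 38
    b = (16 < 32) + process(g)
    for depth in g:
        b = 29
        if 29 >= b:
            break
    for height in g:
        height = height + 4 % g
        g = g < 27
    return 1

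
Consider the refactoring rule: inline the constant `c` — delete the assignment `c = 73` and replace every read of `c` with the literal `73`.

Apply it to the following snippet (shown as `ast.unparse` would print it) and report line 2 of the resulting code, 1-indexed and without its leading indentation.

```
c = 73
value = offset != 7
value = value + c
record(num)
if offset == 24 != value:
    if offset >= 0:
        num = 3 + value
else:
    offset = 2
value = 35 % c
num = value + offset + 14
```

value = value + 73

Transformed code:
value = offset != 7
value = value + 73
record(num)
if offset == 24 != value:
    if offset >= 0:
        num = 3 + value
else:
    offset = 2
value = 35 % 73
num = value + offset + 14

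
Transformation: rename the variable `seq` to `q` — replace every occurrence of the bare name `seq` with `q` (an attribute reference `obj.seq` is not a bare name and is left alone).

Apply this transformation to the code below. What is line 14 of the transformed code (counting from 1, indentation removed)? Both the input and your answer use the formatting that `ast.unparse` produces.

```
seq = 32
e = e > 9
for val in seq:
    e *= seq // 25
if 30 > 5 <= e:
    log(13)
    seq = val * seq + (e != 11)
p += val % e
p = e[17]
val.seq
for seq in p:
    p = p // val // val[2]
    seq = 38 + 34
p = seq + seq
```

Transformed code:
q = 32
e = e > 9
for val in q:
    e *= q // 25
if 30 > 5 <= e:
    log(13)
    q = val * q + (e != 11)
p += val % e
p = e[17]
val.seq
for q in p:
    p = p // val // val[2]
    q = 38 + 34
p = q + q

p = q + q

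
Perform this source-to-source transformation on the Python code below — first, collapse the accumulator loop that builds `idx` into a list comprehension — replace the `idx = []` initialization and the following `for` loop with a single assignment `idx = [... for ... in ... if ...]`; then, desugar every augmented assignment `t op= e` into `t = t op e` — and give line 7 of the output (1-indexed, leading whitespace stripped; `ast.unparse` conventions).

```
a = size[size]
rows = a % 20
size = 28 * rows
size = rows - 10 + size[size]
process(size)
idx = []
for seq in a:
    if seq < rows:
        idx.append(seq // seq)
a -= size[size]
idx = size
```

Transformed code:
a = size[size]
rows = a % 20
size = 28 * rows
size = rows - 10 + size[size]
process(size)
idx = [seq // seq for seq in a if seq < rows]
a = a - size[size]
idx = size

a = a - size[size]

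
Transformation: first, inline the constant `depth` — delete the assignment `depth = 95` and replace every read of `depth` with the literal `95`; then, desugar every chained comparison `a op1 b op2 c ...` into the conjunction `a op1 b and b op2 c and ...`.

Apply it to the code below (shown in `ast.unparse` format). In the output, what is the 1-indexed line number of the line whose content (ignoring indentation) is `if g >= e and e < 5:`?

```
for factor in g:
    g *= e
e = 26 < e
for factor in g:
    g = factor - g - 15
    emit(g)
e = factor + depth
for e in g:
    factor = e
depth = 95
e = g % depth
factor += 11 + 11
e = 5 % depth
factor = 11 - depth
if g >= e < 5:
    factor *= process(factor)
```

14

Transformed code:
for factor in g:
    g *= e
e = 26 < e
for factor in g:
    g = factor - g - 15
    emit(g)
e = factor + 95
for e in g:
    factor = e
e = g % 95
factor += 11 + 11
e = 5 % 95
factor = 11 - 95
if g >= e and e < 5:
    factor *= process(factor)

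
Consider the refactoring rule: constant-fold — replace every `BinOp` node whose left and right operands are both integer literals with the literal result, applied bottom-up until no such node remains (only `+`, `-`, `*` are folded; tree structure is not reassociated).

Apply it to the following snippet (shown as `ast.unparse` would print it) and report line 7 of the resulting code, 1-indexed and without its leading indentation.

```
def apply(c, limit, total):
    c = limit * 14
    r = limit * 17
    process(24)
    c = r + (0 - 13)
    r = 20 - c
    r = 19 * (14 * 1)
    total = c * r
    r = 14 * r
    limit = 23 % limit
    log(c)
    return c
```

Transformed code:
def apply(c, limit, total):
    c = limit * 14
    r = limit * 17
    process(24)
    c = r + -13
    r = 20 - c
    r = 266
    total = c * r
    r = 14 * r
    limit = 23 % limit
    log(c)
    return c

r = 266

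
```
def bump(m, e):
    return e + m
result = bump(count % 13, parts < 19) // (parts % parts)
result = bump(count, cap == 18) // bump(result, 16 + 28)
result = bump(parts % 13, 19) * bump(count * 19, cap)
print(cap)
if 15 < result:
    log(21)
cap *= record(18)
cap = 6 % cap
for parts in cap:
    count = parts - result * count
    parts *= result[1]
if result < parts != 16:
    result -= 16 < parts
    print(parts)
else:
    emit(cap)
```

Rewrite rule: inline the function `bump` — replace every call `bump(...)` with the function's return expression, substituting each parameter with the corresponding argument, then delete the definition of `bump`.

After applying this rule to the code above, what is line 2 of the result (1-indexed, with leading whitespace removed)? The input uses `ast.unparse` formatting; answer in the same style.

Transformed code:
result = ((parts < 19) + count % 13) // (parts % parts)
result = ((cap == 18) + count) // (16 + 28 + result)
result = (19 + parts % 13) * (cap + count * 19)
print(cap)
if 15 < result:
    log(21)
cap *= record(18)
cap = 6 % cap
for parts in cap:
    count = parts - result * count
    parts *= result[1]
if result < parts != 16:
    result -= 16 < parts
    print(parts)
else:
    emit(cap)

result = ((cap == 18) + count) // (16 + 28 + result)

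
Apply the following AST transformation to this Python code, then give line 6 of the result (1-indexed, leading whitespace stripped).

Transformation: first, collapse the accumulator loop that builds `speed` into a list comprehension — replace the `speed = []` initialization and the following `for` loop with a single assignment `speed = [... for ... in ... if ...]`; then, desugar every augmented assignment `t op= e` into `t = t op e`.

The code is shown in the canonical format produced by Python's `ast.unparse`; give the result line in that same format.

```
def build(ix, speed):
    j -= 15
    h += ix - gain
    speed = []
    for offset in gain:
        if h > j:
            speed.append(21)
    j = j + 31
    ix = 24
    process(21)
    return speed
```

ix = 24

Transformed code:
def build(ix, speed):
    j = j - 15
    h = h + (ix - gain)
    speed = [21 for offset in gain if h > j]
    j = j + 31
    ix = 24
    process(21)
    return speed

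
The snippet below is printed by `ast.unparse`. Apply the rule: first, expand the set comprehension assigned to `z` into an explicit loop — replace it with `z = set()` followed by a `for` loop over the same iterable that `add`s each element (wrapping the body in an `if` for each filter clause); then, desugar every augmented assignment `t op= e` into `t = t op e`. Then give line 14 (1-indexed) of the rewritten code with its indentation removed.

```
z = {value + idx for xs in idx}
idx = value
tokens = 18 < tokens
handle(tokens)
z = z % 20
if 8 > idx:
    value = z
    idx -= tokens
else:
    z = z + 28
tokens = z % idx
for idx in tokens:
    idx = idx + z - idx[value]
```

for idx in tokens:

Transformed code:
z = set()
for xs in idx:
    z.add(value + idx)
idx = value
tokens = 18 < tokens
handle(tokens)
z = z % 20
if 8 > idx:
    value = z
    idx = idx - tokens
else:
    z = z + 28
tokens = z % idx
for idx in tokens:
    idx = idx + z - idx[value]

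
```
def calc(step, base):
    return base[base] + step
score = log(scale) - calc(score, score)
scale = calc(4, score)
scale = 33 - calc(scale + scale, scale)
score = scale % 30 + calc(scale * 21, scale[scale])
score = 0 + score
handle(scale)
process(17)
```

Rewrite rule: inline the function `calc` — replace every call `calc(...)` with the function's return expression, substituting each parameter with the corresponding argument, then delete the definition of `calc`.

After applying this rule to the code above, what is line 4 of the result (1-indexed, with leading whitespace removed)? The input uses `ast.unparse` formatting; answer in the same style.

Transformed code:
score = log(scale) - (score[score] + score)
scale = score[score] + 4
scale = 33 - (scale[scale] + (scale + scale))
score = scale % 30 + (scale[scale][scale[scale]] + scale * 21)
score = 0 + score
handle(scale)
process(17)

score = scale % 30 + (scale[scale][scale[scale]] + scale * 21)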